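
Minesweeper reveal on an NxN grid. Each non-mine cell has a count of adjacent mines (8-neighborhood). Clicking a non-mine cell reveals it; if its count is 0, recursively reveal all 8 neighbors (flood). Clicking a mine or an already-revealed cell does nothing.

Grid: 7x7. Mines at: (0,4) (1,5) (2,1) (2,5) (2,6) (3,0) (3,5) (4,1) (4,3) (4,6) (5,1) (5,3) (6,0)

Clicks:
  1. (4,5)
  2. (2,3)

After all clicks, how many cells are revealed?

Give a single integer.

Answer: 10

Derivation:
Click 1 (4,5) count=2: revealed 1 new [(4,5)] -> total=1
Click 2 (2,3) count=0: revealed 9 new [(1,2) (1,3) (1,4) (2,2) (2,3) (2,4) (3,2) (3,3) (3,4)] -> total=10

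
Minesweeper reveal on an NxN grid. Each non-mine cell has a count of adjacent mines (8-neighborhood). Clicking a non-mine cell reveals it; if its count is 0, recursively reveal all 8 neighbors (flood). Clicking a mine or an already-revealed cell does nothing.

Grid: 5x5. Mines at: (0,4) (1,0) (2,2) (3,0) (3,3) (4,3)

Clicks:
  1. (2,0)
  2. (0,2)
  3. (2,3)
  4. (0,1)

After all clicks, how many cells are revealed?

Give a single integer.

Click 1 (2,0) count=2: revealed 1 new [(2,0)] -> total=1
Click 2 (0,2) count=0: revealed 6 new [(0,1) (0,2) (0,3) (1,1) (1,2) (1,3)] -> total=7
Click 3 (2,3) count=2: revealed 1 new [(2,3)] -> total=8
Click 4 (0,1) count=1: revealed 0 new [(none)] -> total=8

Answer: 8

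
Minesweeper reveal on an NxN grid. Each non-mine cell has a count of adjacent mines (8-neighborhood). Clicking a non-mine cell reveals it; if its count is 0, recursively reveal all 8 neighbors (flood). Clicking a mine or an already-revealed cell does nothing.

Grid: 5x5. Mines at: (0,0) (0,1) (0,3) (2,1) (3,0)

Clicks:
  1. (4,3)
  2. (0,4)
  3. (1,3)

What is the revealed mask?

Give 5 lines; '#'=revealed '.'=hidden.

Answer: ....#
..###
..###
.####
.####

Derivation:
Click 1 (4,3) count=0: revealed 14 new [(1,2) (1,3) (1,4) (2,2) (2,3) (2,4) (3,1) (3,2) (3,3) (3,4) (4,1) (4,2) (4,3) (4,4)] -> total=14
Click 2 (0,4) count=1: revealed 1 new [(0,4)] -> total=15
Click 3 (1,3) count=1: revealed 0 new [(none)] -> total=15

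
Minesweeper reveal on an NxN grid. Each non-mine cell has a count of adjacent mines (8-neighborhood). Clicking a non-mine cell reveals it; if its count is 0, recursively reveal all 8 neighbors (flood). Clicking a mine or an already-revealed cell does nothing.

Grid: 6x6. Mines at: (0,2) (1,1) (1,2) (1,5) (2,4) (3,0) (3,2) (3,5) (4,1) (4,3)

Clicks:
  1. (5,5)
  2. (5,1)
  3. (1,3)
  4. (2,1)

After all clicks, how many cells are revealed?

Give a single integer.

Click 1 (5,5) count=0: revealed 4 new [(4,4) (4,5) (5,4) (5,5)] -> total=4
Click 2 (5,1) count=1: revealed 1 new [(5,1)] -> total=5
Click 3 (1,3) count=3: revealed 1 new [(1,3)] -> total=6
Click 4 (2,1) count=4: revealed 1 new [(2,1)] -> total=7

Answer: 7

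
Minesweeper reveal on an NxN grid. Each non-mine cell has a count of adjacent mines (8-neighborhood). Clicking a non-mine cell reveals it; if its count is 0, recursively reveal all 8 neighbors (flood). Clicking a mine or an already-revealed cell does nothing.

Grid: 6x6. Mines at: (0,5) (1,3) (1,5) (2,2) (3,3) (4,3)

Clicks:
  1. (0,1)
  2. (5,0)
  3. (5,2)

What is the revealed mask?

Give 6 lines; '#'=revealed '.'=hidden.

Click 1 (0,1) count=0: revealed 17 new [(0,0) (0,1) (0,2) (1,0) (1,1) (1,2) (2,0) (2,1) (3,0) (3,1) (3,2) (4,0) (4,1) (4,2) (5,0) (5,1) (5,2)] -> total=17
Click 2 (5,0) count=0: revealed 0 new [(none)] -> total=17
Click 3 (5,2) count=1: revealed 0 new [(none)] -> total=17

Answer: ###...
###...
##....
###...
###...
###...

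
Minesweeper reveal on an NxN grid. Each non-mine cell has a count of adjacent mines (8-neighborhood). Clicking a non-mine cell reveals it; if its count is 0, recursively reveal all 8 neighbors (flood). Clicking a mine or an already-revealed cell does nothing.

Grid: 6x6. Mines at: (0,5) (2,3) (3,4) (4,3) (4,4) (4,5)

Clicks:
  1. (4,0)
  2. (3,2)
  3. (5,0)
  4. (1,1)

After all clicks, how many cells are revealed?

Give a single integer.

Click 1 (4,0) count=0: revealed 22 new [(0,0) (0,1) (0,2) (0,3) (0,4) (1,0) (1,1) (1,2) (1,3) (1,4) (2,0) (2,1) (2,2) (3,0) (3,1) (3,2) (4,0) (4,1) (4,2) (5,0) (5,1) (5,2)] -> total=22
Click 2 (3,2) count=2: revealed 0 new [(none)] -> total=22
Click 3 (5,0) count=0: revealed 0 new [(none)] -> total=22
Click 4 (1,1) count=0: revealed 0 new [(none)] -> total=22

Answer: 22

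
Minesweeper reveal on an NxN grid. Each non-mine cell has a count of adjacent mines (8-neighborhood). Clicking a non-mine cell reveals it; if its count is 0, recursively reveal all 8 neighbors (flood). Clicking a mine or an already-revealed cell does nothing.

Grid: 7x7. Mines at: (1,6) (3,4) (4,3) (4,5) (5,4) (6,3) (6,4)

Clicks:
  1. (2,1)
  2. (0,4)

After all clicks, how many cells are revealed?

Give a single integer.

Click 1 (2,1) count=0: revealed 31 new [(0,0) (0,1) (0,2) (0,3) (0,4) (0,5) (1,0) (1,1) (1,2) (1,3) (1,4) (1,5) (2,0) (2,1) (2,2) (2,3) (2,4) (2,5) (3,0) (3,1) (3,2) (3,3) (4,0) (4,1) (4,2) (5,0) (5,1) (5,2) (6,0) (6,1) (6,2)] -> total=31
Click 2 (0,4) count=0: revealed 0 new [(none)] -> total=31

Answer: 31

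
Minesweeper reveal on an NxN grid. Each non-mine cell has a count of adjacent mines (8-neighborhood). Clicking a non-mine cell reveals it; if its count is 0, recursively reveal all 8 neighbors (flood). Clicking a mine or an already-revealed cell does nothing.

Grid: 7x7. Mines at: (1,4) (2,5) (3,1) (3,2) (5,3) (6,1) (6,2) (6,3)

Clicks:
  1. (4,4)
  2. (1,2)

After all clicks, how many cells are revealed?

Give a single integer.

Answer: 13

Derivation:
Click 1 (4,4) count=1: revealed 1 new [(4,4)] -> total=1
Click 2 (1,2) count=0: revealed 12 new [(0,0) (0,1) (0,2) (0,3) (1,0) (1,1) (1,2) (1,3) (2,0) (2,1) (2,2) (2,3)] -> total=13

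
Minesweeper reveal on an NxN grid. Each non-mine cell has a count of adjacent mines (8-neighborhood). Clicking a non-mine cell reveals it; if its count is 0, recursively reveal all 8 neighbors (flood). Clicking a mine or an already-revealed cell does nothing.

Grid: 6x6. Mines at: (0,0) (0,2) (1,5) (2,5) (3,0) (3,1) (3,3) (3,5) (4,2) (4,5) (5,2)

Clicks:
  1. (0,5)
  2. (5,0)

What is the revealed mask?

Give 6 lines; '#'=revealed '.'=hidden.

Click 1 (0,5) count=1: revealed 1 new [(0,5)] -> total=1
Click 2 (5,0) count=0: revealed 4 new [(4,0) (4,1) (5,0) (5,1)] -> total=5

Answer: .....#
......
......
......
##....
##....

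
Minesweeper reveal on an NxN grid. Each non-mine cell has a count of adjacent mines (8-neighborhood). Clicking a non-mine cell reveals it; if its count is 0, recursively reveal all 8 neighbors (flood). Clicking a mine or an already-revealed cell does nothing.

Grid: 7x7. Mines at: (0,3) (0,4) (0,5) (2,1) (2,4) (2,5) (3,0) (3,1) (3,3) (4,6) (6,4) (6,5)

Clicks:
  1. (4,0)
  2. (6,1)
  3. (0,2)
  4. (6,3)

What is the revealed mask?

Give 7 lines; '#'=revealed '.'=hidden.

Answer: ..#....
.......
.......
.......
####...
####...
####...

Derivation:
Click 1 (4,0) count=2: revealed 1 new [(4,0)] -> total=1
Click 2 (6,1) count=0: revealed 11 new [(4,1) (4,2) (4,3) (5,0) (5,1) (5,2) (5,3) (6,0) (6,1) (6,2) (6,3)] -> total=12
Click 3 (0,2) count=1: revealed 1 new [(0,2)] -> total=13
Click 4 (6,3) count=1: revealed 0 new [(none)] -> total=13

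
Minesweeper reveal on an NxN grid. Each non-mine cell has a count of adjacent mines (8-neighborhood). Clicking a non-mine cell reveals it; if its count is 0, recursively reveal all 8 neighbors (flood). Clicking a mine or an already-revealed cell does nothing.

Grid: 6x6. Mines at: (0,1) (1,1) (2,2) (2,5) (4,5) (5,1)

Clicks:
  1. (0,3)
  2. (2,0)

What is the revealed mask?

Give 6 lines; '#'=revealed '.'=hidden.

Answer: ..####
..####
#.....
......
......
......

Derivation:
Click 1 (0,3) count=0: revealed 8 new [(0,2) (0,3) (0,4) (0,5) (1,2) (1,3) (1,4) (1,5)] -> total=8
Click 2 (2,0) count=1: revealed 1 new [(2,0)] -> total=9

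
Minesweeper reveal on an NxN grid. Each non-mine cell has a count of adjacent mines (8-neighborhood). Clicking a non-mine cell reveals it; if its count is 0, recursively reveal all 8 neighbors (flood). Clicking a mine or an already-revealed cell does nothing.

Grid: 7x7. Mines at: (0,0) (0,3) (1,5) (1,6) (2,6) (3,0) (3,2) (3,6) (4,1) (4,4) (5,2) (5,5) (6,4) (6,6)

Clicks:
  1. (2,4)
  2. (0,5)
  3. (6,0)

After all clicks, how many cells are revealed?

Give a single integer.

Click 1 (2,4) count=1: revealed 1 new [(2,4)] -> total=1
Click 2 (0,5) count=2: revealed 1 new [(0,5)] -> total=2
Click 3 (6,0) count=0: revealed 4 new [(5,0) (5,1) (6,0) (6,1)] -> total=6

Answer: 6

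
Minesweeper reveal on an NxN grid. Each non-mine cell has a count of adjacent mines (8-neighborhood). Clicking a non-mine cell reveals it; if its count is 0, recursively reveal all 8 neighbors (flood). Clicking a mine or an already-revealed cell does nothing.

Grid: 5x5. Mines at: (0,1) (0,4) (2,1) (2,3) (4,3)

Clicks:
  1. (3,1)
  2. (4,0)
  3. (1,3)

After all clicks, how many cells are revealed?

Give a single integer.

Answer: 7

Derivation:
Click 1 (3,1) count=1: revealed 1 new [(3,1)] -> total=1
Click 2 (4,0) count=0: revealed 5 new [(3,0) (3,2) (4,0) (4,1) (4,2)] -> total=6
Click 3 (1,3) count=2: revealed 1 new [(1,3)] -> total=7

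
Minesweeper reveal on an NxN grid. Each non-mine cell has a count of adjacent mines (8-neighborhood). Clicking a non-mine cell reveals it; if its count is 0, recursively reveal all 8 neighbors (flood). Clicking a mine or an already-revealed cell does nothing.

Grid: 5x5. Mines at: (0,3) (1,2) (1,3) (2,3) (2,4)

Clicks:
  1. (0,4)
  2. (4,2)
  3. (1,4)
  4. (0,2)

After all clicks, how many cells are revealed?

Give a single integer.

Click 1 (0,4) count=2: revealed 1 new [(0,4)] -> total=1
Click 2 (4,2) count=0: revealed 17 new [(0,0) (0,1) (1,0) (1,1) (2,0) (2,1) (2,2) (3,0) (3,1) (3,2) (3,3) (3,4) (4,0) (4,1) (4,2) (4,3) (4,4)] -> total=18
Click 3 (1,4) count=4: revealed 1 new [(1,4)] -> total=19
Click 4 (0,2) count=3: revealed 1 new [(0,2)] -> total=20

Answer: 20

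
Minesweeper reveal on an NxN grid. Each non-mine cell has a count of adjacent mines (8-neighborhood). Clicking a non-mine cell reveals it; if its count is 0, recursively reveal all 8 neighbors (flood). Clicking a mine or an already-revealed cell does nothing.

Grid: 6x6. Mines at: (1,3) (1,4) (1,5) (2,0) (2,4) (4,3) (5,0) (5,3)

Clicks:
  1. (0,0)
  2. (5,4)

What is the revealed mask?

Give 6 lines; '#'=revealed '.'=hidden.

Answer: ###...
###...
......
......
......
....#.

Derivation:
Click 1 (0,0) count=0: revealed 6 new [(0,0) (0,1) (0,2) (1,0) (1,1) (1,2)] -> total=6
Click 2 (5,4) count=2: revealed 1 new [(5,4)] -> total=7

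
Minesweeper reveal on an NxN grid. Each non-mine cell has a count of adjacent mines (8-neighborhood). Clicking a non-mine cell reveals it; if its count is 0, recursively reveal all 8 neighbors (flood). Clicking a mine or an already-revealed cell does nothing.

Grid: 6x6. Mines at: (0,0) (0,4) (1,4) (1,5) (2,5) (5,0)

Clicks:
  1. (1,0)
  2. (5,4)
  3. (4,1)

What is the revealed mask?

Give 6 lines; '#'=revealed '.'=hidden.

Answer: .###..
####..
#####.
######
######
.#####

Derivation:
Click 1 (1,0) count=1: revealed 1 new [(1,0)] -> total=1
Click 2 (5,4) count=0: revealed 28 new [(0,1) (0,2) (0,3) (1,1) (1,2) (1,3) (2,0) (2,1) (2,2) (2,3) (2,4) (3,0) (3,1) (3,2) (3,3) (3,4) (3,5) (4,0) (4,1) (4,2) (4,3) (4,4) (4,5) (5,1) (5,2) (5,3) (5,4) (5,5)] -> total=29
Click 3 (4,1) count=1: revealed 0 new [(none)] -> total=29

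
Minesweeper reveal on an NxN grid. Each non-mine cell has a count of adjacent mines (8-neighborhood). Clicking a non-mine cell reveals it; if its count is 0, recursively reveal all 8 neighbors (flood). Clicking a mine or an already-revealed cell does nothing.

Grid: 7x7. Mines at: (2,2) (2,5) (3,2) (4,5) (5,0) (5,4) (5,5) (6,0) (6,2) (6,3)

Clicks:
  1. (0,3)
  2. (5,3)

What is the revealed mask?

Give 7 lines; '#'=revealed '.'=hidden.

Click 1 (0,3) count=0: revealed 20 new [(0,0) (0,1) (0,2) (0,3) (0,4) (0,5) (0,6) (1,0) (1,1) (1,2) (1,3) (1,4) (1,5) (1,6) (2,0) (2,1) (3,0) (3,1) (4,0) (4,1)] -> total=20
Click 2 (5,3) count=3: revealed 1 new [(5,3)] -> total=21

Answer: #######
#######
##.....
##.....
##.....
...#...
.......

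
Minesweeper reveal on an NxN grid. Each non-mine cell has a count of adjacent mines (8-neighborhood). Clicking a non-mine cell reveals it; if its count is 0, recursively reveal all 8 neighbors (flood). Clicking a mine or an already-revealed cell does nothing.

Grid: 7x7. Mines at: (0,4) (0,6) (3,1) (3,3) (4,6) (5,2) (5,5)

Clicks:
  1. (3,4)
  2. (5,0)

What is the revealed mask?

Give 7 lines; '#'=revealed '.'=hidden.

Answer: .......
.......
.......
....#..
##.....
##.....
##.....

Derivation:
Click 1 (3,4) count=1: revealed 1 new [(3,4)] -> total=1
Click 2 (5,0) count=0: revealed 6 new [(4,0) (4,1) (5,0) (5,1) (6,0) (6,1)] -> total=7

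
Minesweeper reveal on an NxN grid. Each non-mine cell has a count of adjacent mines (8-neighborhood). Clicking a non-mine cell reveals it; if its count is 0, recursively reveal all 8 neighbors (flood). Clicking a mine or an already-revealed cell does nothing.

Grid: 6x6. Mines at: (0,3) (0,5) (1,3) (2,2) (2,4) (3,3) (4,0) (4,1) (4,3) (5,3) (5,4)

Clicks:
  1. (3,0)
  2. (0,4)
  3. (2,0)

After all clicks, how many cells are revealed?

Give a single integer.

Click 1 (3,0) count=2: revealed 1 new [(3,0)] -> total=1
Click 2 (0,4) count=3: revealed 1 new [(0,4)] -> total=2
Click 3 (2,0) count=0: revealed 9 new [(0,0) (0,1) (0,2) (1,0) (1,1) (1,2) (2,0) (2,1) (3,1)] -> total=11

Answer: 11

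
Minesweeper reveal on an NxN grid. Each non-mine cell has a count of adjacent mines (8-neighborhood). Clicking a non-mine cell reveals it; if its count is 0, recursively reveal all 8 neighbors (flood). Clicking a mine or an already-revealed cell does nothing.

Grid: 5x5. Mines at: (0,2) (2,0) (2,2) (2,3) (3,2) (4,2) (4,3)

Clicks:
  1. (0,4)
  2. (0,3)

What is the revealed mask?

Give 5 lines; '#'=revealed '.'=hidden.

Answer: ...##
...##
.....
.....
.....

Derivation:
Click 1 (0,4) count=0: revealed 4 new [(0,3) (0,4) (1,3) (1,4)] -> total=4
Click 2 (0,3) count=1: revealed 0 new [(none)] -> total=4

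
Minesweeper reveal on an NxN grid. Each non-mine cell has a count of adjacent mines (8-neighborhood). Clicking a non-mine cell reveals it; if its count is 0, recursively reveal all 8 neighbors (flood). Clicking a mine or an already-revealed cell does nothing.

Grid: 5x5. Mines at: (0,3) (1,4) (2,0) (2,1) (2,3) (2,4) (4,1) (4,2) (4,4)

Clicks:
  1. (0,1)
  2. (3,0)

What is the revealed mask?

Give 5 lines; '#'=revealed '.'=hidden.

Click 1 (0,1) count=0: revealed 6 new [(0,0) (0,1) (0,2) (1,0) (1,1) (1,2)] -> total=6
Click 2 (3,0) count=3: revealed 1 new [(3,0)] -> total=7

Answer: ###..
###..
.....
#....
.....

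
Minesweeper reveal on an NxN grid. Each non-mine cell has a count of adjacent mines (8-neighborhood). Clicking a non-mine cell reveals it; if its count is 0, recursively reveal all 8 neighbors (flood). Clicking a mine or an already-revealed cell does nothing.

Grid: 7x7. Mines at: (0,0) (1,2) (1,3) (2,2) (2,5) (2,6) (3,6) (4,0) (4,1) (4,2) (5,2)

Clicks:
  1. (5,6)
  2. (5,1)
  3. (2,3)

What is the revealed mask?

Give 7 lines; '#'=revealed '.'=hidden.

Click 1 (5,6) count=0: revealed 15 new [(3,3) (3,4) (3,5) (4,3) (4,4) (4,5) (4,6) (5,3) (5,4) (5,5) (5,6) (6,3) (6,4) (6,5) (6,6)] -> total=15
Click 2 (5,1) count=4: revealed 1 new [(5,1)] -> total=16
Click 3 (2,3) count=3: revealed 1 new [(2,3)] -> total=17

Answer: .......
.......
...#...
...###.
...####
.#.####
...####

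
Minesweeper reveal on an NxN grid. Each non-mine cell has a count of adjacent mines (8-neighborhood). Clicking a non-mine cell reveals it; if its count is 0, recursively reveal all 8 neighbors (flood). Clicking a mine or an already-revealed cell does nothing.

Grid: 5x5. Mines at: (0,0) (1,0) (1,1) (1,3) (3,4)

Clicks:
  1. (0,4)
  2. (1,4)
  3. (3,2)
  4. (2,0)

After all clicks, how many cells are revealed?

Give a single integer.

Click 1 (0,4) count=1: revealed 1 new [(0,4)] -> total=1
Click 2 (1,4) count=1: revealed 1 new [(1,4)] -> total=2
Click 3 (3,2) count=0: revealed 12 new [(2,0) (2,1) (2,2) (2,3) (3,0) (3,1) (3,2) (3,3) (4,0) (4,1) (4,2) (4,3)] -> total=14
Click 4 (2,0) count=2: revealed 0 new [(none)] -> total=14

Answer: 14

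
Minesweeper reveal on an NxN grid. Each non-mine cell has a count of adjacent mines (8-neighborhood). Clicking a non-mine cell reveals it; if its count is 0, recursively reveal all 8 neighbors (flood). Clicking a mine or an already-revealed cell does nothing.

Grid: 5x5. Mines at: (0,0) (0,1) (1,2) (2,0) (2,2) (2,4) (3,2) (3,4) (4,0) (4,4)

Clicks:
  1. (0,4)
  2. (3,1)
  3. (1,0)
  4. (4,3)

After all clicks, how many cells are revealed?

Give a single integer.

Click 1 (0,4) count=0: revealed 4 new [(0,3) (0,4) (1,3) (1,4)] -> total=4
Click 2 (3,1) count=4: revealed 1 new [(3,1)] -> total=5
Click 3 (1,0) count=3: revealed 1 new [(1,0)] -> total=6
Click 4 (4,3) count=3: revealed 1 new [(4,3)] -> total=7

Answer: 7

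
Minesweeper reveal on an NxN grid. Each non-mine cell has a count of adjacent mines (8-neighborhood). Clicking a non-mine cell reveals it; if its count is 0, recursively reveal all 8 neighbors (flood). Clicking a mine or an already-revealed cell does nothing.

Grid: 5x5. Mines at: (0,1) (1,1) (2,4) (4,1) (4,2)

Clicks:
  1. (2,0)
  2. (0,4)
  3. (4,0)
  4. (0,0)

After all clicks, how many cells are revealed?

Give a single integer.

Answer: 9

Derivation:
Click 1 (2,0) count=1: revealed 1 new [(2,0)] -> total=1
Click 2 (0,4) count=0: revealed 6 new [(0,2) (0,3) (0,4) (1,2) (1,3) (1,4)] -> total=7
Click 3 (4,0) count=1: revealed 1 new [(4,0)] -> total=8
Click 4 (0,0) count=2: revealed 1 new [(0,0)] -> total=9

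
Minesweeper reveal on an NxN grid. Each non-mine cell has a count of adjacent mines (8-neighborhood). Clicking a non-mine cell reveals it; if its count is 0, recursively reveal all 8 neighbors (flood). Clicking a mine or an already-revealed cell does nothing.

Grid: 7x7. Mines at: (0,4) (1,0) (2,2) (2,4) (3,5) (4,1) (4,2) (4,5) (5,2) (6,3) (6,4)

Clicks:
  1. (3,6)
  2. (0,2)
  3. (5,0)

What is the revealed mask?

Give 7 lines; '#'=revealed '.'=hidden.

Answer: .###...
.###...
.......
......#
.......
#......
.......

Derivation:
Click 1 (3,6) count=2: revealed 1 new [(3,6)] -> total=1
Click 2 (0,2) count=0: revealed 6 new [(0,1) (0,2) (0,3) (1,1) (1,2) (1,3)] -> total=7
Click 3 (5,0) count=1: revealed 1 new [(5,0)] -> total=8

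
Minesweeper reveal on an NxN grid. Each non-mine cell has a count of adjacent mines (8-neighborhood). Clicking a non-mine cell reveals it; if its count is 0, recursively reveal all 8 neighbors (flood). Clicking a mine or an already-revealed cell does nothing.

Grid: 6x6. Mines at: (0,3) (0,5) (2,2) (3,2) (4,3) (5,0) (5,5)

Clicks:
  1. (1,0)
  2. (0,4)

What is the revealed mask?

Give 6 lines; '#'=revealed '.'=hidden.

Click 1 (1,0) count=0: revealed 12 new [(0,0) (0,1) (0,2) (1,0) (1,1) (1,2) (2,0) (2,1) (3,0) (3,1) (4,0) (4,1)] -> total=12
Click 2 (0,4) count=2: revealed 1 new [(0,4)] -> total=13

Answer: ###.#.
###...
##....
##....
##....
......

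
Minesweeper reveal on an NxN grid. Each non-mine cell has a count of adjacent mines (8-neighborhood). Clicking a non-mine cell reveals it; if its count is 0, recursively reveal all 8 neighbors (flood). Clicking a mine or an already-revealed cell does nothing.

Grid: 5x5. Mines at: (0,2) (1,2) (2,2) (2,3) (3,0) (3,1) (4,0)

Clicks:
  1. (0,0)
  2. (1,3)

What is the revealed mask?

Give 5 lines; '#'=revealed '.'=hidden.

Click 1 (0,0) count=0: revealed 6 new [(0,0) (0,1) (1,0) (1,1) (2,0) (2,1)] -> total=6
Click 2 (1,3) count=4: revealed 1 new [(1,3)] -> total=7

Answer: ##...
##.#.
##...
.....
.....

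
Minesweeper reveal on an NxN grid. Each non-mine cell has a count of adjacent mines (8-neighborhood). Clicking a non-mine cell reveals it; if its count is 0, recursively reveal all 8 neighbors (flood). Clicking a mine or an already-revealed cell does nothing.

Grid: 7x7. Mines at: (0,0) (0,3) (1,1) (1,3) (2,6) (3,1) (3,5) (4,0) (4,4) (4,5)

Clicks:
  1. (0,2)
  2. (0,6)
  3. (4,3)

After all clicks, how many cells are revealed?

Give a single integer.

Answer: 8

Derivation:
Click 1 (0,2) count=3: revealed 1 new [(0,2)] -> total=1
Click 2 (0,6) count=0: revealed 6 new [(0,4) (0,5) (0,6) (1,4) (1,5) (1,6)] -> total=7
Click 3 (4,3) count=1: revealed 1 new [(4,3)] -> total=8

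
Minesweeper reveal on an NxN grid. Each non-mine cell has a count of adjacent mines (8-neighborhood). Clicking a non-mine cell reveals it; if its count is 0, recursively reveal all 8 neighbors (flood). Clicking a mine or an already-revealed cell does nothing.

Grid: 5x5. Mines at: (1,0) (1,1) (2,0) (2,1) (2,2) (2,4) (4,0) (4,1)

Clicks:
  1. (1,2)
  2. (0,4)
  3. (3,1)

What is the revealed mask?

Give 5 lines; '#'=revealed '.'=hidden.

Click 1 (1,2) count=3: revealed 1 new [(1,2)] -> total=1
Click 2 (0,4) count=0: revealed 5 new [(0,2) (0,3) (0,4) (1,3) (1,4)] -> total=6
Click 3 (3,1) count=5: revealed 1 new [(3,1)] -> total=7

Answer: ..###
..###
.....
.#...
.....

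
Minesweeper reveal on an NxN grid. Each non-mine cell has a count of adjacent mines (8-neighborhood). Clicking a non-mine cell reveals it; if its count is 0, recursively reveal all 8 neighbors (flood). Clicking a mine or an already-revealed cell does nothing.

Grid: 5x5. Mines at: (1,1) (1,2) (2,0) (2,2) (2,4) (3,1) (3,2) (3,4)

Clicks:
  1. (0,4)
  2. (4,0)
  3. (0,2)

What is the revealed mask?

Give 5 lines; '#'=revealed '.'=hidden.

Answer: ..###
...##
.....
.....
#....

Derivation:
Click 1 (0,4) count=0: revealed 4 new [(0,3) (0,4) (1,3) (1,4)] -> total=4
Click 2 (4,0) count=1: revealed 1 new [(4,0)] -> total=5
Click 3 (0,2) count=2: revealed 1 new [(0,2)] -> total=6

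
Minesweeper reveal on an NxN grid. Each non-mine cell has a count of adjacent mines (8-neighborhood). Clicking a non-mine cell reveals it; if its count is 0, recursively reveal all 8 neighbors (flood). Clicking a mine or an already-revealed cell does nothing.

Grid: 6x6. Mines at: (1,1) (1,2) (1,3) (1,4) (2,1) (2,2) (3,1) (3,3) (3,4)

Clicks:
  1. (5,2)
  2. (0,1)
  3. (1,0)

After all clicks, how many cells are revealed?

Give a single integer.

Click 1 (5,2) count=0: revealed 12 new [(4,0) (4,1) (4,2) (4,3) (4,4) (4,5) (5,0) (5,1) (5,2) (5,3) (5,4) (5,5)] -> total=12
Click 2 (0,1) count=2: revealed 1 new [(0,1)] -> total=13
Click 3 (1,0) count=2: revealed 1 new [(1,0)] -> total=14

Answer: 14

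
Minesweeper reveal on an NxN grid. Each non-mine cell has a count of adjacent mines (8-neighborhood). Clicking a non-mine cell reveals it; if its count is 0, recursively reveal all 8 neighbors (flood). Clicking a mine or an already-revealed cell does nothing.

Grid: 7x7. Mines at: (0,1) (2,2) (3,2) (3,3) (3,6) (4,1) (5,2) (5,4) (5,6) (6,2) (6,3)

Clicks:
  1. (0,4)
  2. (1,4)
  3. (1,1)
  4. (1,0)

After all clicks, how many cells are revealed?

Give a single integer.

Click 1 (0,4) count=0: revealed 14 new [(0,2) (0,3) (0,4) (0,5) (0,6) (1,2) (1,3) (1,4) (1,5) (1,6) (2,3) (2,4) (2,5) (2,6)] -> total=14
Click 2 (1,4) count=0: revealed 0 new [(none)] -> total=14
Click 3 (1,1) count=2: revealed 1 new [(1,1)] -> total=15
Click 4 (1,0) count=1: revealed 1 new [(1,0)] -> total=16

Answer: 16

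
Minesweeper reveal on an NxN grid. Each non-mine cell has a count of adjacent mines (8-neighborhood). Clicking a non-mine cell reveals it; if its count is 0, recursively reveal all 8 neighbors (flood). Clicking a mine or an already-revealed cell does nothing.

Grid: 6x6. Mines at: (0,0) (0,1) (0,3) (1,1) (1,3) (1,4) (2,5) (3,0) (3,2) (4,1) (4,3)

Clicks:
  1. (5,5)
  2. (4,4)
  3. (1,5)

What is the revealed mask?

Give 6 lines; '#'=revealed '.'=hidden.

Click 1 (5,5) count=0: revealed 6 new [(3,4) (3,5) (4,4) (4,5) (5,4) (5,5)] -> total=6
Click 2 (4,4) count=1: revealed 0 new [(none)] -> total=6
Click 3 (1,5) count=2: revealed 1 new [(1,5)] -> total=7

Answer: ......
.....#
......
....##
....##
....##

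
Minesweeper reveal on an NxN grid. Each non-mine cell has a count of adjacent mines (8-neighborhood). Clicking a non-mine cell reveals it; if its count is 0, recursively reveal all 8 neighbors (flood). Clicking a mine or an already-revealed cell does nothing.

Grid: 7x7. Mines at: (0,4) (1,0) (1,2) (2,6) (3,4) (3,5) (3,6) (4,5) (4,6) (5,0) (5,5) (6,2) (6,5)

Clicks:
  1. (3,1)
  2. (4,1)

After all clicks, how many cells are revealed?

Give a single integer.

Click 1 (3,1) count=0: revealed 15 new [(2,0) (2,1) (2,2) (2,3) (3,0) (3,1) (3,2) (3,3) (4,0) (4,1) (4,2) (4,3) (5,1) (5,2) (5,3)] -> total=15
Click 2 (4,1) count=1: revealed 0 new [(none)] -> total=15

Answer: 15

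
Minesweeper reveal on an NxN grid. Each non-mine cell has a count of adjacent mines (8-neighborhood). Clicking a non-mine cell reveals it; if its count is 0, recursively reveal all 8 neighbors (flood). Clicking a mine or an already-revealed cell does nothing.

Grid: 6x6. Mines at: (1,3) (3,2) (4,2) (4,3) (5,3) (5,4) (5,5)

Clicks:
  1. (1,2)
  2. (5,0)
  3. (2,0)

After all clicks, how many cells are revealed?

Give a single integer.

Click 1 (1,2) count=1: revealed 1 new [(1,2)] -> total=1
Click 2 (5,0) count=0: revealed 14 new [(0,0) (0,1) (0,2) (1,0) (1,1) (2,0) (2,1) (2,2) (3,0) (3,1) (4,0) (4,1) (5,0) (5,1)] -> total=15
Click 3 (2,0) count=0: revealed 0 new [(none)] -> total=15

Answer: 15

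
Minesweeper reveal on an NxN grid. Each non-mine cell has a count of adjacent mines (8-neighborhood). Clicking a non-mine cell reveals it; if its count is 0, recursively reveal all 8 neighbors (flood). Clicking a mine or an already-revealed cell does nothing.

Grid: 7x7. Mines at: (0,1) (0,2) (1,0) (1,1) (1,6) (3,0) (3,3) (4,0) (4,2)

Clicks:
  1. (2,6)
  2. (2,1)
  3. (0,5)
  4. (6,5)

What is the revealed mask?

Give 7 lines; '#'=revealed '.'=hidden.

Answer: .....#.
.......
.#..###
....###
...####
#######
#######

Derivation:
Click 1 (2,6) count=1: revealed 1 new [(2,6)] -> total=1
Click 2 (2,1) count=3: revealed 1 new [(2,1)] -> total=2
Click 3 (0,5) count=1: revealed 1 new [(0,5)] -> total=3
Click 4 (6,5) count=0: revealed 23 new [(2,4) (2,5) (3,4) (3,5) (3,6) (4,3) (4,4) (4,5) (4,6) (5,0) (5,1) (5,2) (5,3) (5,4) (5,5) (5,6) (6,0) (6,1) (6,2) (6,3) (6,4) (6,5) (6,6)] -> total=26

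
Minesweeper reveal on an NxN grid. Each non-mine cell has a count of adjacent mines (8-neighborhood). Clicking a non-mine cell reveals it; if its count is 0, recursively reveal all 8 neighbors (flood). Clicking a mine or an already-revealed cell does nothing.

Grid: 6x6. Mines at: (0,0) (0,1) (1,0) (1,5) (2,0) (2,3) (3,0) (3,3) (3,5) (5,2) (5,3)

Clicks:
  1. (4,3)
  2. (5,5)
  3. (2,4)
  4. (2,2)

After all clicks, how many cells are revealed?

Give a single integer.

Click 1 (4,3) count=3: revealed 1 new [(4,3)] -> total=1
Click 2 (5,5) count=0: revealed 4 new [(4,4) (4,5) (5,4) (5,5)] -> total=5
Click 3 (2,4) count=4: revealed 1 new [(2,4)] -> total=6
Click 4 (2,2) count=2: revealed 1 new [(2,2)] -> total=7

Answer: 7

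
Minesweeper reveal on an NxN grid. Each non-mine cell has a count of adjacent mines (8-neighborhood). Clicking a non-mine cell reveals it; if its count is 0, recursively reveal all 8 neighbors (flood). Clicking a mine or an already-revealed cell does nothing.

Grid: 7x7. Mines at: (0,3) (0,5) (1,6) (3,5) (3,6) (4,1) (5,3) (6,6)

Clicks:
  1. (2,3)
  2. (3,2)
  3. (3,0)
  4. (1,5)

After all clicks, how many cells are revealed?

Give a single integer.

Click 1 (2,3) count=0: revealed 21 new [(0,0) (0,1) (0,2) (1,0) (1,1) (1,2) (1,3) (1,4) (2,0) (2,1) (2,2) (2,3) (2,4) (3,0) (3,1) (3,2) (3,3) (3,4) (4,2) (4,3) (4,4)] -> total=21
Click 2 (3,2) count=1: revealed 0 new [(none)] -> total=21
Click 3 (3,0) count=1: revealed 0 new [(none)] -> total=21
Click 4 (1,5) count=2: revealed 1 new [(1,5)] -> total=22

Answer: 22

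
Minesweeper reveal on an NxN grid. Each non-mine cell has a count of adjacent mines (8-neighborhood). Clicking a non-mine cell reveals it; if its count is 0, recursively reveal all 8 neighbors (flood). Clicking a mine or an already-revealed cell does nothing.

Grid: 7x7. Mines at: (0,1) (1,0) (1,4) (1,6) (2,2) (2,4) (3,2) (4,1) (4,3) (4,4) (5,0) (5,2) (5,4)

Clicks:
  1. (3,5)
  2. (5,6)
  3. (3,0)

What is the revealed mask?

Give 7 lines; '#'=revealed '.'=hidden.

Click 1 (3,5) count=2: revealed 1 new [(3,5)] -> total=1
Click 2 (5,6) count=0: revealed 9 new [(2,5) (2,6) (3,6) (4,5) (4,6) (5,5) (5,6) (6,5) (6,6)] -> total=10
Click 3 (3,0) count=1: revealed 1 new [(3,0)] -> total=11

Answer: .......
.......
.....##
#....##
.....##
.....##
.....##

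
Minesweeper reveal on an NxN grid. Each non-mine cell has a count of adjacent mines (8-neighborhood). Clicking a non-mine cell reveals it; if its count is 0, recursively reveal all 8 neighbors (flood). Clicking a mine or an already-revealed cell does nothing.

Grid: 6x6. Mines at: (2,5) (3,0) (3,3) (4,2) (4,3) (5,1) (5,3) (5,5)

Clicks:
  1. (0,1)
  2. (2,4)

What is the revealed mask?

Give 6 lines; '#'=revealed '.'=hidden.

Answer: ######
######
#####.
......
......
......

Derivation:
Click 1 (0,1) count=0: revealed 17 new [(0,0) (0,1) (0,2) (0,3) (0,4) (0,5) (1,0) (1,1) (1,2) (1,3) (1,4) (1,5) (2,0) (2,1) (2,2) (2,3) (2,4)] -> total=17
Click 2 (2,4) count=2: revealed 0 new [(none)] -> total=17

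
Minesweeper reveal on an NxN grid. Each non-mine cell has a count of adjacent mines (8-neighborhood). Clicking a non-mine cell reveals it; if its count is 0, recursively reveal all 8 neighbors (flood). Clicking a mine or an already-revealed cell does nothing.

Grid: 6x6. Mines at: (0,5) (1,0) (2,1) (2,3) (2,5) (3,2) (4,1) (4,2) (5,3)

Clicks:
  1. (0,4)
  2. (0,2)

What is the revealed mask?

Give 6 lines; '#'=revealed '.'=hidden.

Answer: .####.
.####.
......
......
......
......

Derivation:
Click 1 (0,4) count=1: revealed 1 new [(0,4)] -> total=1
Click 2 (0,2) count=0: revealed 7 new [(0,1) (0,2) (0,3) (1,1) (1,2) (1,3) (1,4)] -> total=8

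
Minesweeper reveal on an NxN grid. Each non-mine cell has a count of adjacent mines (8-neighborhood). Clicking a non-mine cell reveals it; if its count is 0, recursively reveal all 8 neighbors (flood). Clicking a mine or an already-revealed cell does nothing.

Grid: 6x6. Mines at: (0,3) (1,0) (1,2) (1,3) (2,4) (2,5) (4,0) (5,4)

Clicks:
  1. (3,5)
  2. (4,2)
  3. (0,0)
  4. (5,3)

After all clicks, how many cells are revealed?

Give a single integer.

Click 1 (3,5) count=2: revealed 1 new [(3,5)] -> total=1
Click 2 (4,2) count=0: revealed 12 new [(2,1) (2,2) (2,3) (3,1) (3,2) (3,3) (4,1) (4,2) (4,3) (5,1) (5,2) (5,3)] -> total=13
Click 3 (0,0) count=1: revealed 1 new [(0,0)] -> total=14
Click 4 (5,3) count=1: revealed 0 new [(none)] -> total=14

Answer: 14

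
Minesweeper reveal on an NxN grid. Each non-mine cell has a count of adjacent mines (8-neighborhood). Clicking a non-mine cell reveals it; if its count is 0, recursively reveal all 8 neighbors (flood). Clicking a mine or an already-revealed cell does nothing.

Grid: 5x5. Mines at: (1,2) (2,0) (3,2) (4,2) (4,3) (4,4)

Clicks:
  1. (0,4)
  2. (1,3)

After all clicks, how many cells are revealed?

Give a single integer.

Answer: 8

Derivation:
Click 1 (0,4) count=0: revealed 8 new [(0,3) (0,4) (1,3) (1,4) (2,3) (2,4) (3,3) (3,4)] -> total=8
Click 2 (1,3) count=1: revealed 0 new [(none)] -> total=8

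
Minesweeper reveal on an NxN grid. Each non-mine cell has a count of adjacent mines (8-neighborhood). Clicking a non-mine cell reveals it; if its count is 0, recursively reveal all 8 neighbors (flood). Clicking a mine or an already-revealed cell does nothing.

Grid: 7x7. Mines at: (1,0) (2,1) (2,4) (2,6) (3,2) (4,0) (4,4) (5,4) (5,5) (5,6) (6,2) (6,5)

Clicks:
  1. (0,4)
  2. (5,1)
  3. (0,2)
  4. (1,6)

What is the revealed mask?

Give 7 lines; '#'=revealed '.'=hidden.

Answer: .######
.######
.......
.......
.......
.#.....
.......

Derivation:
Click 1 (0,4) count=0: revealed 12 new [(0,1) (0,2) (0,3) (0,4) (0,5) (0,6) (1,1) (1,2) (1,3) (1,4) (1,5) (1,6)] -> total=12
Click 2 (5,1) count=2: revealed 1 new [(5,1)] -> total=13
Click 3 (0,2) count=0: revealed 0 new [(none)] -> total=13
Click 4 (1,6) count=1: revealed 0 new [(none)] -> total=13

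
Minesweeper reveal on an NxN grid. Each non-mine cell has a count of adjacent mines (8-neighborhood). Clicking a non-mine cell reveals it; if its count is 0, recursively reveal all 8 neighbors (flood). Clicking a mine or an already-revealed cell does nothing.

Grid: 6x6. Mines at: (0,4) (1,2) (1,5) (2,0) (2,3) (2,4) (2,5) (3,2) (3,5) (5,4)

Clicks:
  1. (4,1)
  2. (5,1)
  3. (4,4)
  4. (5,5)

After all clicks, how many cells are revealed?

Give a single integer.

Click 1 (4,1) count=1: revealed 1 new [(4,1)] -> total=1
Click 2 (5,1) count=0: revealed 9 new [(3,0) (3,1) (4,0) (4,2) (4,3) (5,0) (5,1) (5,2) (5,3)] -> total=10
Click 3 (4,4) count=2: revealed 1 new [(4,4)] -> total=11
Click 4 (5,5) count=1: revealed 1 new [(5,5)] -> total=12

Answer: 12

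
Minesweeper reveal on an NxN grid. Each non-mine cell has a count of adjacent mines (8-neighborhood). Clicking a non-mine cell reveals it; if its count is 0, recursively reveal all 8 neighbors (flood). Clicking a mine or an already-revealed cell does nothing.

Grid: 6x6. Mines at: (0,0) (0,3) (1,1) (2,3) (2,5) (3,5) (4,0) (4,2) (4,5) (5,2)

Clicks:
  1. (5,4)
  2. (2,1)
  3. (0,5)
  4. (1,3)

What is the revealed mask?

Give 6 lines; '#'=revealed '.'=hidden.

Click 1 (5,4) count=1: revealed 1 new [(5,4)] -> total=1
Click 2 (2,1) count=1: revealed 1 new [(2,1)] -> total=2
Click 3 (0,5) count=0: revealed 4 new [(0,4) (0,5) (1,4) (1,5)] -> total=6
Click 4 (1,3) count=2: revealed 1 new [(1,3)] -> total=7

Answer: ....##
...###
.#....
......
......
....#.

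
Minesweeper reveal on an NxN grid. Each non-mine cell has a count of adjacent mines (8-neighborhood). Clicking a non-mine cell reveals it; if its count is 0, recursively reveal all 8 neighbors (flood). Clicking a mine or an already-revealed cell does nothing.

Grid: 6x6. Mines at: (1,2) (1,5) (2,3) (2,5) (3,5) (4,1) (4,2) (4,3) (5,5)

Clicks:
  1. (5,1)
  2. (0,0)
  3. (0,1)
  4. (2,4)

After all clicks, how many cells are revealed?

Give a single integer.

Click 1 (5,1) count=2: revealed 1 new [(5,1)] -> total=1
Click 2 (0,0) count=0: revealed 8 new [(0,0) (0,1) (1,0) (1,1) (2,0) (2,1) (3,0) (3,1)] -> total=9
Click 3 (0,1) count=1: revealed 0 new [(none)] -> total=9
Click 4 (2,4) count=4: revealed 1 new [(2,4)] -> total=10

Answer: 10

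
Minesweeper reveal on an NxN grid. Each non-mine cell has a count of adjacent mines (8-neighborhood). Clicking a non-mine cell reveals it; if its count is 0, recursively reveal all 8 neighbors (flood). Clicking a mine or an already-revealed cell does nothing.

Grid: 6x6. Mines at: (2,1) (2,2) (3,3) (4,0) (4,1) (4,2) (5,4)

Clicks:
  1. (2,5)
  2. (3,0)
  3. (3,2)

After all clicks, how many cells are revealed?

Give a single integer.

Click 1 (2,5) count=0: revealed 19 new [(0,0) (0,1) (0,2) (0,3) (0,4) (0,5) (1,0) (1,1) (1,2) (1,3) (1,4) (1,5) (2,3) (2,4) (2,5) (3,4) (3,5) (4,4) (4,5)] -> total=19
Click 2 (3,0) count=3: revealed 1 new [(3,0)] -> total=20
Click 3 (3,2) count=5: revealed 1 new [(3,2)] -> total=21

Answer: 21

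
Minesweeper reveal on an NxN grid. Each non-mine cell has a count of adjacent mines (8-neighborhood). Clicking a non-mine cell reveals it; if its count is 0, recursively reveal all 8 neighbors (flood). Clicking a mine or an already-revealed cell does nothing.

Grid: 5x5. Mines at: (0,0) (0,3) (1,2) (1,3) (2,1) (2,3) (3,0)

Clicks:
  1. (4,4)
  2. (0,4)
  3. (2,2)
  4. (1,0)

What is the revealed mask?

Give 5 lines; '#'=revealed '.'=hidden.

Answer: ....#
#....
..#..
.####
.####

Derivation:
Click 1 (4,4) count=0: revealed 8 new [(3,1) (3,2) (3,3) (3,4) (4,1) (4,2) (4,3) (4,4)] -> total=8
Click 2 (0,4) count=2: revealed 1 new [(0,4)] -> total=9
Click 3 (2,2) count=4: revealed 1 new [(2,2)] -> total=10
Click 4 (1,0) count=2: revealed 1 new [(1,0)] -> total=11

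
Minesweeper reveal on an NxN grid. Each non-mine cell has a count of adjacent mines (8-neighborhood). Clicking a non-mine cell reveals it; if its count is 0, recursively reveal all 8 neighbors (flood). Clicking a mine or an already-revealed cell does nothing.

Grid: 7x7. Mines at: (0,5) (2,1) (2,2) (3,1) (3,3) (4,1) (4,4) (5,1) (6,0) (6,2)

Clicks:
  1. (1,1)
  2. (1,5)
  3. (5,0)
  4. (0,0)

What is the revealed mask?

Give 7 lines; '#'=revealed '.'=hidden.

Answer: #####..
######.
.......
.......
.......
#......
.......

Derivation:
Click 1 (1,1) count=2: revealed 1 new [(1,1)] -> total=1
Click 2 (1,5) count=1: revealed 1 new [(1,5)] -> total=2
Click 3 (5,0) count=3: revealed 1 new [(5,0)] -> total=3
Click 4 (0,0) count=0: revealed 9 new [(0,0) (0,1) (0,2) (0,3) (0,4) (1,0) (1,2) (1,3) (1,4)] -> total=12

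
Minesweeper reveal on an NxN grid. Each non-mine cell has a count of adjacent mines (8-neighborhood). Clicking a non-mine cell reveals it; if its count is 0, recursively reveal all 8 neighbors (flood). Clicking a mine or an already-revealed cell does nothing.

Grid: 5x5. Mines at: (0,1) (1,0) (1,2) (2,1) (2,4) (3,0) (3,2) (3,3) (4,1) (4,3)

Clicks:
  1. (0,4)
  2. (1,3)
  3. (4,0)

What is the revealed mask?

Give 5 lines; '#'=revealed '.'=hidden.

Answer: ...##
...##
.....
.....
#....

Derivation:
Click 1 (0,4) count=0: revealed 4 new [(0,3) (0,4) (1,3) (1,4)] -> total=4
Click 2 (1,3) count=2: revealed 0 new [(none)] -> total=4
Click 3 (4,0) count=2: revealed 1 new [(4,0)] -> total=5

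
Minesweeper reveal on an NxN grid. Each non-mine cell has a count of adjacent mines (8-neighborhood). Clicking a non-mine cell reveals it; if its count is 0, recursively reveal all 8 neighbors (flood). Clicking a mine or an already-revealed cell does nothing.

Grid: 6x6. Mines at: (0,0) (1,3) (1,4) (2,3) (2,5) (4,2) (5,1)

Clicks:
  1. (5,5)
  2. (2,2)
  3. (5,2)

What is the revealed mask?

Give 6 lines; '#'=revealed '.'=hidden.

Click 1 (5,5) count=0: revealed 9 new [(3,3) (3,4) (3,5) (4,3) (4,4) (4,5) (5,3) (5,4) (5,5)] -> total=9
Click 2 (2,2) count=2: revealed 1 new [(2,2)] -> total=10
Click 3 (5,2) count=2: revealed 1 new [(5,2)] -> total=11

Answer: ......
......
..#...
...###
...###
..####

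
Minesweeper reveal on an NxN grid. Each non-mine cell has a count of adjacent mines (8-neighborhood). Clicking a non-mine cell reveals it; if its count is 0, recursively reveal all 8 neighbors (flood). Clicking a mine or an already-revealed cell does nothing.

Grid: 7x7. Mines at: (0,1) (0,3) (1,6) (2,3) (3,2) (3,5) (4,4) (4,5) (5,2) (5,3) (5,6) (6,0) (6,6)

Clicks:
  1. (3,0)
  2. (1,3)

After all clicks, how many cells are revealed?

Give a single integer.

Click 1 (3,0) count=0: revealed 10 new [(1,0) (1,1) (2,0) (2,1) (3,0) (3,1) (4,0) (4,1) (5,0) (5,1)] -> total=10
Click 2 (1,3) count=2: revealed 1 new [(1,3)] -> total=11

Answer: 11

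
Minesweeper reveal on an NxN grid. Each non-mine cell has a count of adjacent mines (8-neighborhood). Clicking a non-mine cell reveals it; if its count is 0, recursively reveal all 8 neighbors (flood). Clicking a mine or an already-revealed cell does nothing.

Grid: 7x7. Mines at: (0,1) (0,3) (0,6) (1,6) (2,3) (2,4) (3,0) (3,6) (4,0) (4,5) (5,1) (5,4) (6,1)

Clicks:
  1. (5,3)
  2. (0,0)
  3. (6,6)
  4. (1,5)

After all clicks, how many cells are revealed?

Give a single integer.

Answer: 7

Derivation:
Click 1 (5,3) count=1: revealed 1 new [(5,3)] -> total=1
Click 2 (0,0) count=1: revealed 1 new [(0,0)] -> total=2
Click 3 (6,6) count=0: revealed 4 new [(5,5) (5,6) (6,5) (6,6)] -> total=6
Click 4 (1,5) count=3: revealed 1 new [(1,5)] -> total=7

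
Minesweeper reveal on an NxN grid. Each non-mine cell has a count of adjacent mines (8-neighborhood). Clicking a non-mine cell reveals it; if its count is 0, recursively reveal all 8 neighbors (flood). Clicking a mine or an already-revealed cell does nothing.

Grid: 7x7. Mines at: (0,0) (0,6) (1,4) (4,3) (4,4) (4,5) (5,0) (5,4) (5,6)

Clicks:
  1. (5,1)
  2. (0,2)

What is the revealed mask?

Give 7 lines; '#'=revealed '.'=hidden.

Click 1 (5,1) count=1: revealed 1 new [(5,1)] -> total=1
Click 2 (0,2) count=0: revealed 18 new [(0,1) (0,2) (0,3) (1,0) (1,1) (1,2) (1,3) (2,0) (2,1) (2,2) (2,3) (3,0) (3,1) (3,2) (3,3) (4,0) (4,1) (4,2)] -> total=19

Answer: .###...
####...
####...
####...
###....
.#.....
.......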